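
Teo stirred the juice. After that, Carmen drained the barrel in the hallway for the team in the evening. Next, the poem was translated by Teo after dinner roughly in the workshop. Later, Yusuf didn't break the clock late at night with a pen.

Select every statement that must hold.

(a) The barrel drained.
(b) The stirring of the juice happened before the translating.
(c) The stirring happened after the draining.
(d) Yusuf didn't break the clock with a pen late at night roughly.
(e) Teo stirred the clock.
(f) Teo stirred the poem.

(a) Entailed — 'Carmen drained the barrel' is causative; it entails the inchoative 'the barrel drained'.
(b) Entailed — the narrative places the stirring before the translating.
(c) Not entailed — the narrative places the stirring before the draining, not after.
(d) Entailed — under negation, adding a further restriction is entailed: if no such breaking event occurred, none occurred roughly either.
(e) Not entailed — Teo stirred the juice, not the clock; the clock belongs to the breaking event.
(f) Not entailed — Teo stirred the juice, not the poem; the poem belongs to the translating event.

(a), (b), (d)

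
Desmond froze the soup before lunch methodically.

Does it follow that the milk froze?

Nothing is said about any milk; only the soup is affected.

no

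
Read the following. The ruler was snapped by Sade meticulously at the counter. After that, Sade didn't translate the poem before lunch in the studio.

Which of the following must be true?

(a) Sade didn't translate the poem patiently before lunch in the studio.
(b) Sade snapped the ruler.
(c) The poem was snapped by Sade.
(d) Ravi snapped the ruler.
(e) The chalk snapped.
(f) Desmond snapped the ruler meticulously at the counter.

(a), (b)

(a) Entailed — under negation, adding a further restriction is entailed: if no such translating event occurred, none occurred patiently either.
(b) Entailed — dropping 'at the counter', 'meticulously' leaves a sub-description the original still satisfies.
(c) Not entailed — Sade snapped the ruler, not the poem; the poem belongs to the translating event.
(d) Not entailed — the passage has Sade snapping the ruler, not Ravi.
(e) Not entailed — the ruler is what snapped, not the chalk.
(f) Not entailed — the passage has Sade snapping the ruler, not Desmond.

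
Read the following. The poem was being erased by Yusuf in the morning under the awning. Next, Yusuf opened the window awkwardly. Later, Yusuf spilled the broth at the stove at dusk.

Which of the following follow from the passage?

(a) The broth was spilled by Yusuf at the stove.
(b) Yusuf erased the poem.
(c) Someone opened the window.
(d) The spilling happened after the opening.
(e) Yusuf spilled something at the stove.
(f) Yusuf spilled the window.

(a) Entailed — dropping 'at dusk' leaves a sub-description the original still satisfies.
(b) Not entailed — 'was erasing' is progressive on an accomplishment; it does not entail the completed 'erased'.
(c) Entailed — dropping 'awkwardly' and generalizing the agent leaves a sub-description the original still satisfies.
(d) Entailed — the narrative places the opening before the spilling.
(e) Entailed — this follows by dropping conjuncts from the spilling event's description.
(f) Not entailed — Yusuf spilled the broth, not the window; the window belongs to the opening event.

(a), (c), (d), (e)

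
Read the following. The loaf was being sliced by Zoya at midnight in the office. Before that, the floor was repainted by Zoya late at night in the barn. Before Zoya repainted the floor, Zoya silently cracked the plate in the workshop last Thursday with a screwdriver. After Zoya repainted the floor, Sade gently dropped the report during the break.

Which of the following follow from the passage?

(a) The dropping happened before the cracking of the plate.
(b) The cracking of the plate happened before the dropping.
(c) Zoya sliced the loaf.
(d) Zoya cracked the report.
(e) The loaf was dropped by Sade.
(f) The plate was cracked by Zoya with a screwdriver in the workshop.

(a) Not entailed — the narrative places the cracking before the dropping, not after.
(b) Entailed — the narrative places the cracking before the dropping.
(c) Not entailed — 'was slicing' is progressive on an accomplishment; it does not entail the completed 'sliced'.
(d) Not entailed — Zoya cracked the plate, not the report; the report belongs to the dropping event.
(e) Not entailed — Sade dropped the report, not the loaf; the loaf belongs to the slicing event.
(f) Entailed — the original entails any weakening of itself; this just drops 'silently', 'last Thursday'.

(b), (f)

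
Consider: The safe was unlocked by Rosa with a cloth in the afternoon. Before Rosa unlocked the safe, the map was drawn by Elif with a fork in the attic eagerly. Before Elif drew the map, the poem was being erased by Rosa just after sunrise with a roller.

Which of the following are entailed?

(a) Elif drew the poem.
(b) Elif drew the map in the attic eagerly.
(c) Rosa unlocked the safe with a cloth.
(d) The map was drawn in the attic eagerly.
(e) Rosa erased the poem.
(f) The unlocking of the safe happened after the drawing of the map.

(b), (c), (d), (f)

(a) Not entailed — Elif drew the map, not the poem; the poem belongs to the erasing event.
(b) Entailed — dropping 'with a fork' leaves a sub-description the original still satisfies.
(c) Entailed — dropping 'in the afternoon' leaves a sub-description the original still satisfies.
(d) Entailed — the original entails any weakening of itself; this just drops 'with a fork' and generalizes the agent.
(e) Not entailed — 'was erasing' is progressive on an accomplishment; it does not entail the completed 'erased'.
(f) Entailed — the narrative places the drawing before the unlocking.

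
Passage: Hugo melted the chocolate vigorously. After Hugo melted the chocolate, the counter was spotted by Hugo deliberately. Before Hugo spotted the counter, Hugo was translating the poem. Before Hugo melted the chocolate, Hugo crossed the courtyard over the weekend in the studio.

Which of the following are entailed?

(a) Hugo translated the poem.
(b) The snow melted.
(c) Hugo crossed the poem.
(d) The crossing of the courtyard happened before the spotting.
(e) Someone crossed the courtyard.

(a) Not entailed — 'was translating' is progressive on an accomplishment; it does not entail the completed 'translated'.
(b) Not entailed — the chocolate is what melted, not the snow.
(c) Not entailed — Hugo crossed the courtyard, not the poem; the poem belongs to the translating event.
(d) Entailed — the narrative places the crossing before the spotting.
(e) Entailed — this follows by dropping conjuncts from the crossing event's description.

(d), (e)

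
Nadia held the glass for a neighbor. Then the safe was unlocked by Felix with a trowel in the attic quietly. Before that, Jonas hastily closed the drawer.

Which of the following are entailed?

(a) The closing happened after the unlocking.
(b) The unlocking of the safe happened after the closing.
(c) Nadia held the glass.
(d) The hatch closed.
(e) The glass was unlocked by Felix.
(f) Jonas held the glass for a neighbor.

(b), (c)

(a) Not entailed — the narrative places the closing before the unlocking, not after.
(b) Entailed — the narrative places the closing before the unlocking.
(c) Entailed — this follows by dropping conjuncts from the holding event's description.
(d) Not entailed — the drawer is what closed, not the hatch.
(e) Not entailed — Felix unlocked the safe, not the glass; the glass belongs to the holding event.
(f) Not entailed — the passage has Nadia holding the glass, not Jonas.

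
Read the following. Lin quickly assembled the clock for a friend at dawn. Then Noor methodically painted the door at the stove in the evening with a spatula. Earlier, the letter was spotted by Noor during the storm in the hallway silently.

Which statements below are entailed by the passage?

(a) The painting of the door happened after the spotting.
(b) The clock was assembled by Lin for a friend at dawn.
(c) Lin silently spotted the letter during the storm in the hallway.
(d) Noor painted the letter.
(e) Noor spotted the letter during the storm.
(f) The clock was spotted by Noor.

(a), (b), (e)

(a) Entailed — the narrative places the spotting before the painting.
(b) Entailed — every conjunct here is already in the original assembling event.
(c) Not entailed — the passage has Noor spotting the letter, not Lin.
(d) Not entailed — Noor painted the door, not the letter; the letter belongs to the spotting event.
(e) Entailed — the original entails any weakening of itself; this just drops 'silently', 'in the hallway'.
(f) Not entailed — Noor spotted the letter, not the clock; the clock belongs to the assembling event.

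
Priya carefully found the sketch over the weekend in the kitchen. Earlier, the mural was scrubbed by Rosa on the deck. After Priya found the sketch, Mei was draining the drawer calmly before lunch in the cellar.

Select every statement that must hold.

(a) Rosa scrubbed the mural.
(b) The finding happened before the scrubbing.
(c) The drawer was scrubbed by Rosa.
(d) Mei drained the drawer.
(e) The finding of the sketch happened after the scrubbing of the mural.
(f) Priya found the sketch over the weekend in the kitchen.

(a) Entailed — the original entails any weakening of itself; this just drops 'on the deck'.
(b) Not entailed — the narrative places the scrubbing before the finding, not after.
(c) Not entailed — Rosa scrubbed the mural, not the drawer; the drawer belongs to the draining event.
(d) Not entailed — 'was draining' is progressive on an accomplishment; it does not entail the completed 'drained'.
(e) Entailed — the narrative places the scrubbing before the finding.
(f) Entailed — dropping 'carefully' leaves a sub-description the original still satisfies.

(a), (e), (f)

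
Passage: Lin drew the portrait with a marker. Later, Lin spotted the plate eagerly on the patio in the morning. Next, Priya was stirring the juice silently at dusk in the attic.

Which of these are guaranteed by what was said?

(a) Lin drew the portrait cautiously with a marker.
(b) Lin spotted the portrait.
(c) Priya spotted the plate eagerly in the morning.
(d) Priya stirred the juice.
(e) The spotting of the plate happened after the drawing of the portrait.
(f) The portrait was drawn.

(a) Not entailed — 'cautiously' adds information not in the original event.
(b) Not entailed — Lin spotted the plate, not the portrait; the portrait belongs to the drawing event.
(c) Not entailed — the passage has Lin spotting the plate, not Priya.
(d) Entailed — 'stir' is an activity; 'was stirring' entails that some stirring happened, so 'stirred' holds.
(e) Entailed — the narrative places the drawing before the spotting.
(f) Entailed — this follows by dropping conjuncts from the drawing event's description.

(d), (e), (f)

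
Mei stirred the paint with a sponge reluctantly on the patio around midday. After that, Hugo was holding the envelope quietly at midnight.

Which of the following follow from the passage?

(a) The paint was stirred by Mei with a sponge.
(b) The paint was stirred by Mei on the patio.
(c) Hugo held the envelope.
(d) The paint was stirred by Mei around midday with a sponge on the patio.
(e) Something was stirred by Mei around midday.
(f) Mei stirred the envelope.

(a), (b), (c), (d), (e)

(a) Entailed — dropping 'reluctantly', 'on the patio', 'around midday' leaves a sub-description the original still satisfies.
(b) Entailed — dropping 'reluctantly', 'with a sponge', 'around midday' leaves a sub-description the original still satisfies.
(c) Entailed — 'hold' is an activity; 'was holding' entails that some holding happened, so 'held' holds.
(d) Entailed — this follows by dropping conjuncts from the stirring event's description.
(e) Entailed — dropping 'reluctantly', 'on the patio', 'with a sponge' and generalizing the patient leaves a sub-description the original still satisfies.
(f) Not entailed — Mei stirred the paint, not the envelope; the envelope belongs to the holding event.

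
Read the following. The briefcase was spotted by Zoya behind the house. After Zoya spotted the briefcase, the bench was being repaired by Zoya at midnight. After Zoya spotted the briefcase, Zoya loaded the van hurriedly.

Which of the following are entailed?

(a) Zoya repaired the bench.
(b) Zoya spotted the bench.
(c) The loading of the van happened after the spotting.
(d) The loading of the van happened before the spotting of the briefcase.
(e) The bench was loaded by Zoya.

(c)

(a) Not entailed — 'was repairing' is progressive on an accomplishment; it does not entail the completed 'repaired'.
(b) Not entailed — Zoya spotted the briefcase, not the bench; the bench belongs to the repairing event.
(c) Entailed — the narrative places the spotting before the loading.
(d) Not entailed — the narrative places the spotting before the loading, not after.
(e) Not entailed — Zoya loaded the van, not the bench; the bench belongs to the repairing event.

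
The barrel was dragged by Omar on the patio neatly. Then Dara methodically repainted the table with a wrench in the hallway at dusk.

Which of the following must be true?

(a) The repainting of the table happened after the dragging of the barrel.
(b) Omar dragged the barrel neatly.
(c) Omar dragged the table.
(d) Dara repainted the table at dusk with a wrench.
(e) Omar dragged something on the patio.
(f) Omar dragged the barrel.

(a) Entailed — the narrative places the dragging before the repainting.
(b) Entailed — this follows by dropping conjuncts from the dragging event's description.
(c) Not entailed — Omar dragged the barrel, not the table; the table belongs to the repainting event.
(d) Entailed — this follows by dropping conjuncts from the repainting event's description.
(e) Entailed — dropping 'neatly' and generalizing the patient leaves a sub-description the original still satisfies.
(f) Entailed — this follows by dropping conjuncts from the dragging event's description.

(a), (b), (d), (e), (f)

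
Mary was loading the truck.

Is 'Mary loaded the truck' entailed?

no

'was loading' is progressive; for an accomplishment like 'load the truck', it doesn't entail completion.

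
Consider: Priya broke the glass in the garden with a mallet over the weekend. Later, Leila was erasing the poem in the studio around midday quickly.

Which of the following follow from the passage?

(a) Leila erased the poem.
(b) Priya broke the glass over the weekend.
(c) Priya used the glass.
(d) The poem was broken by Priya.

(a) Not entailed — 'was erasing' is progressive on an accomplishment; it does not entail the completed 'erased'.
(b) Entailed — every conjunct here is already in the original breaking event.
(c) Not entailed — the glass is the patient, not an instrument — Priya used a mallet.
(d) Not entailed — Priya broke the glass, not the poem; the poem belongs to the erasing event.

(b)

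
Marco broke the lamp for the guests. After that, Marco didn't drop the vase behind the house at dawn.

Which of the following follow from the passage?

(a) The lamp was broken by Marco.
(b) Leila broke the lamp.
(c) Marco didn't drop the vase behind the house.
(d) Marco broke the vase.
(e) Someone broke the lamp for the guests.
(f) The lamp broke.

(a) Entailed — every conjunct here is already in the original breaking event.
(b) Not entailed — the passage has Marco breaking the lamp, not Leila.
(c) Not entailed — dropping 'at dawn' under negation is not valid — the original leaves open that Marco dropped the vase some other way.
(d) Not entailed — Marco broke the lamp, not the vase; the vase belongs to the dropping event.
(e) Entailed — the original entails any weakening of itself; this just generalizes the agent.
(f) Entailed — 'Marco broke the lamp' is causative; it entails the inchoative 'the lamp broke'.

(a), (e), (f)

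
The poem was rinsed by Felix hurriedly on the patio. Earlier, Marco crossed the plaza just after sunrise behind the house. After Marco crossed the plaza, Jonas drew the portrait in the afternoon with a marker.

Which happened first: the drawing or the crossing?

the crossing

The connectives place the crossing before the drawing.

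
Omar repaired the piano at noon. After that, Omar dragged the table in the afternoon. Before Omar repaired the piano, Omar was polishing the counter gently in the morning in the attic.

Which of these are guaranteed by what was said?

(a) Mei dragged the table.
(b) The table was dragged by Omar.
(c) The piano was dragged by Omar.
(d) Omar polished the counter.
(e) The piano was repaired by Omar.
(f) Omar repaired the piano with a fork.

(b), (d), (e)

(a) Not entailed — the passage has Omar dragging the table, not Mei.
(b) Entailed — the original entails any weakening of itself; this just drops 'in the afternoon'.
(c) Not entailed — Omar dragged the table, not the piano; the piano belongs to the repairing event.
(d) Entailed — 'polish' is an activity; 'was polishing' entails that some polishing happened, so 'polished' holds.
(e) Entailed — the original entails any weakening of itself; this just drops 'at noon'.
(f) Not entailed — 'with a fork' adds information not in the original event.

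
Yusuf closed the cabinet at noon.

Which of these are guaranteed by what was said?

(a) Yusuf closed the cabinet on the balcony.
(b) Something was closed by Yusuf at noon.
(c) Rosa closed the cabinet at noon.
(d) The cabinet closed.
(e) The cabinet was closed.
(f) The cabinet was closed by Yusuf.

(b), (d), (e), (f)

(a) Not entailed — 'on the balcony' adds information not in the original event.
(b) Entailed — the original entails any weakening of itself; this just generalizes the patient.
(c) Not entailed — the passage has Yusuf closing the cabinet, not Rosa.
(d) Entailed — 'Yusuf closed the cabinet' is causative; it entails the inchoative 'the cabinet closed'.
(e) Entailed — the original entails any weakening of itself; this just drops 'at noon' and generalizes the agent.
(f) Entailed — dropping 'at noon' leaves a sub-description the original still satisfies.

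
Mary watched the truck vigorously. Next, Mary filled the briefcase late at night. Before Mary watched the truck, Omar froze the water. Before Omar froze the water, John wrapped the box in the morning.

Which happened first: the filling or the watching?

The connectives place the watching before the filling.

the watching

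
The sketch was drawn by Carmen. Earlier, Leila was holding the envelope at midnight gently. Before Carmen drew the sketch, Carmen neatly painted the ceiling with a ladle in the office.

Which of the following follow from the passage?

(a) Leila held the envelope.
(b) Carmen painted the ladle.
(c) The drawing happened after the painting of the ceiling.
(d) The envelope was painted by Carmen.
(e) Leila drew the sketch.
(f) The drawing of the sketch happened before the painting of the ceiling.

(a), (c)

(a) Entailed — 'hold' is an activity; 'was holding' entails that some holding happened, so 'held' holds.
(b) Not entailed — the ladle is the instrument, not what was painted.
(c) Entailed — the narrative places the painting before the drawing.
(d) Not entailed — Carmen painted the ceiling, not the envelope; the envelope belongs to the holding event.
(e) Not entailed — the passage has Carmen drawing the sketch, not Leila.
(f) Not entailed — the narrative places the painting before the drawing, not after.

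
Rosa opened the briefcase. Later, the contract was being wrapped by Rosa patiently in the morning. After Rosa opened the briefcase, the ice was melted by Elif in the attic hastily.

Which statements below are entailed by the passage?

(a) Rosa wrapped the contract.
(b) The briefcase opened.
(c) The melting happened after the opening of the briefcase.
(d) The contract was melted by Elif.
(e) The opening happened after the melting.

(a) Not entailed — 'was wrapping' is progressive on an accomplishment; it does not entail the completed 'wrapped'.
(b) Entailed — 'Rosa opened the briefcase' is causative; it entails the inchoative 'the briefcase opened'.
(c) Entailed — the narrative places the opening before the melting.
(d) Not entailed — Elif melted the ice, not the contract; the contract belongs to the wrapping event.
(e) Not entailed — the narrative places the opening before the melting, not after.

(b), (c)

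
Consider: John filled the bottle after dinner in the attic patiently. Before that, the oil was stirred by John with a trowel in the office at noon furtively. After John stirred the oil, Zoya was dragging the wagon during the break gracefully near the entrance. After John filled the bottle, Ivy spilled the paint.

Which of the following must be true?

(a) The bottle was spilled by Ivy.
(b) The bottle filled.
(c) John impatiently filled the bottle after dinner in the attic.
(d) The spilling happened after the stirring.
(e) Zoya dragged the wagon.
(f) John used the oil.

(a) Not entailed — Ivy spilled the paint, not the bottle; the bottle belongs to the filling event.
(b) Entailed — 'John filled the bottle' is causative; it entails the inchoative 'the bottle filled'.
(c) Not entailed — 'impatiently' adds a manner not in (and inconsistent with) the original.
(d) Entailed — the narrative places the stirring before the spilling.
(e) Entailed — 'drag' is an activity; 'was dragging' entails that some dragging happened, so 'dragged' holds.
(f) Not entailed — the oil is the patient, not an instrument — John used a trowel.

(b), (d), (e)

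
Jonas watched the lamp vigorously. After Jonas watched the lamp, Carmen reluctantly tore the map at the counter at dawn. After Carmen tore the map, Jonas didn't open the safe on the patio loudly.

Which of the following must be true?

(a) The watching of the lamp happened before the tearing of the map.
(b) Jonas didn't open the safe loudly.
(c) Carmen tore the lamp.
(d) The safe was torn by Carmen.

(a) Entailed — the narrative places the watching before the tearing.
(b) Not entailed — dropping 'on the patio' under negation is not valid — the original leaves open that Jonas opened the safe some other way.
(c) Not entailed — Carmen tore the map, not the lamp; the lamp belongs to the watching event.
(d) Not entailed — Carmen tore the map, not the safe; the safe belongs to the opening event.

(a)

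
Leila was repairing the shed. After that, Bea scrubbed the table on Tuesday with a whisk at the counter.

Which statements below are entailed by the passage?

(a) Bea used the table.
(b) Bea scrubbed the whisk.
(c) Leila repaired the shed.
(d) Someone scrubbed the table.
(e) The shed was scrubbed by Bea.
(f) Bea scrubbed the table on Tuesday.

(d), (f)

(a) Not entailed — the table is the patient, not an instrument — Bea used a whisk.
(b) Not entailed — the whisk is the instrument, not what was scrubbed.
(c) Not entailed — 'was repairing' is progressive on an accomplishment; it does not entail the completed 'repaired'.
(d) Entailed — the original entails any weakening of itself; this just drops 'at the counter', 'on Tuesday', 'with a whisk' and generalizes the agent.
(e) Not entailed — Bea scrubbed the table, not the shed; the shed belongs to the repairing event.
(f) Entailed — this follows by dropping conjuncts from the scrubbing event's description.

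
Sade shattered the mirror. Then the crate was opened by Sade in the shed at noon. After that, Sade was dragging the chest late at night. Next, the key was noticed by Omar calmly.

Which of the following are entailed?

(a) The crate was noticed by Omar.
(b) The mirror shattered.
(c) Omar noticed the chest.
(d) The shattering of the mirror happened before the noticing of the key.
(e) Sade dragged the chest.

(a) Not entailed — Omar noticed the key, not the crate; the crate belongs to the opening event.
(b) Entailed — 'Sade shattered the mirror' is causative; it entails the inchoative 'the mirror shattered'.
(c) Not entailed — Omar noticed the key, not the chest; the chest belongs to the dragging event.
(d) Entailed — the narrative places the shattering before the noticing.
(e) Entailed — 'drag' is an activity; 'was dragging' entails that some dragging happened, so 'dragged' holds.

(b), (d), (e)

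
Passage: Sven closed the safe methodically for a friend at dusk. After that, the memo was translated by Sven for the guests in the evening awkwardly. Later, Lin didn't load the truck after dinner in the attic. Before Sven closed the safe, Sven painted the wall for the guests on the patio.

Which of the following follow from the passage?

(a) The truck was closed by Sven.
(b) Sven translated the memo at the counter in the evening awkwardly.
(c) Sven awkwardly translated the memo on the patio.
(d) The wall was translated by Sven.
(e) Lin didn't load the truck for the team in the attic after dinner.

(a) Not entailed — Sven closed the safe, not the truck; the truck belongs to the loading event.
(b) Not entailed — 'at the counter' adds information not in the original event.
(c) Not entailed — 'on the patio' adds information not in the original event.
(d) Not entailed — Sven translated the memo, not the wall; the wall belongs to the painting event.
(e) Entailed — under negation, adding a further restriction is entailed: if no such loading event occurred, none occurred for the team either.

(e)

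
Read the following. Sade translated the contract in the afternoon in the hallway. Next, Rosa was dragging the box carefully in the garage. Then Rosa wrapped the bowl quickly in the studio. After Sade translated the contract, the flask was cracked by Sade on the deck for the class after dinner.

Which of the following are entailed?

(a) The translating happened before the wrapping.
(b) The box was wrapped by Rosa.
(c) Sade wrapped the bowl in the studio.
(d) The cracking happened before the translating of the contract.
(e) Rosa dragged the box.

(a) Entailed — the narrative places the translating before the wrapping.
(b) Not entailed — Rosa wrapped the bowl, not the box; the box belongs to the dragging event.
(c) Not entailed — the passage has Rosa wrapping the bowl, not Sade.
(d) Not entailed — the narrative places the translating before the cracking, not after.
(e) Entailed — 'drag' is an activity; 'was dragging' entails that some dragging happened, so 'dragged' holds.

(a), (e)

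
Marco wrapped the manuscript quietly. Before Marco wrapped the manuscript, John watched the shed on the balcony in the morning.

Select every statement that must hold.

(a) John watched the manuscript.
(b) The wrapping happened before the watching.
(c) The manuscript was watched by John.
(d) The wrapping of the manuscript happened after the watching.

(a) Not entailed — John watched the shed, not the manuscript; the manuscript belongs to the wrapping event.
(b) Not entailed — the narrative places the watching before the wrapping, not after.
(c) Not entailed — John watched the shed, not the manuscript; the manuscript belongs to the wrapping event.
(d) Entailed — the narrative places the watching before the wrapping.

(d)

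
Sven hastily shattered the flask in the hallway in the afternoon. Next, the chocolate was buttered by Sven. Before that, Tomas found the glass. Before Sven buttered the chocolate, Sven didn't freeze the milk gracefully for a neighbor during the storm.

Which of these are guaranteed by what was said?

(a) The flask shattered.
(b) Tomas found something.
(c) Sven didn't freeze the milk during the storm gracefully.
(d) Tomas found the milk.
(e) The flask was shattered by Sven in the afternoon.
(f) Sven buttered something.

(a), (b), (e), (f)

(a) Entailed — 'Sven shattered the flask' is causative; it entails the inchoative 'the flask shattered'.
(b) Entailed — every conjunct here is already in the original finding event.
(c) Not entailed — dropping 'for a neighbor' under negation is not valid — the original leaves open that Sven froze the milk some other way.
(d) Not entailed — Tomas found the glass, not the milk; the milk belongs to the freezing event.
(e) Entailed — every conjunct here is already in the original shattering event.
(f) Entailed — every conjunct here is already in the original buttering event.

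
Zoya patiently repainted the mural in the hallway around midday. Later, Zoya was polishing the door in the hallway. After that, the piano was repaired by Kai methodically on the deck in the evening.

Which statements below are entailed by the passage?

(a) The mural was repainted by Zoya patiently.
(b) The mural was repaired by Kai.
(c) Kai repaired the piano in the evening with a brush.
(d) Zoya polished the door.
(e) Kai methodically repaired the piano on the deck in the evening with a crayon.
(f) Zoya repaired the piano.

(a) Entailed — this follows by dropping conjuncts from the repainting event's description.
(b) Not entailed — Kai repaired the piano, not the mural; the mural belongs to the repainting event.
(c) Not entailed — 'with a brush' adds information not in the original event.
(d) Entailed — 'polish' is an activity; 'was polishing' entails that some polishing happened, so 'polished' holds.
(e) Not entailed — 'with a crayon' adds information not in the original event.
(f) Not entailed — the passage has Kai repairing the piano, not Zoya.

(a), (d)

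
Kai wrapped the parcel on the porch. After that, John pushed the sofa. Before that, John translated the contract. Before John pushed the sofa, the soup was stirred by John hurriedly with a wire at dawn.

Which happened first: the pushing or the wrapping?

the wrapping

The connectives place the wrapping before the pushing.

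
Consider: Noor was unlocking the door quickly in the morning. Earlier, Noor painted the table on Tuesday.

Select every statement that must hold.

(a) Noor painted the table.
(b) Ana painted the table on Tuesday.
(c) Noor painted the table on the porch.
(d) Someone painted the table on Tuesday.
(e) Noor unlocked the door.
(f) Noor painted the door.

(a), (d)

(a) Entailed — the original entails any weakening of itself; this just drops 'on Tuesday'.
(b) Not entailed — the passage has Noor painting the table, not Ana.
(c) Not entailed — 'on the porch' adds information not in the original event.
(d) Entailed — every conjunct here is already in the original painting event.
(e) Not entailed — 'was unlocking' is progressive on an accomplishment; it does not entail the completed 'unlocked'.
(f) Not entailed — Noor painted the table, not the door; the door belongs to the unlocking event.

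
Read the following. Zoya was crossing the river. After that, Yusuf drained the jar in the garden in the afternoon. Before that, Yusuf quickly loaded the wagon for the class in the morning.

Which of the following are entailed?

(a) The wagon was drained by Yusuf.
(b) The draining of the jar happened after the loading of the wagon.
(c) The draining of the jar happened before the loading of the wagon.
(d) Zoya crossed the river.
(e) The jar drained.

(a) Not entailed — Yusuf drained the jar, not the wagon; the wagon belongs to the loading event.
(b) Entailed — the narrative places the loading before the draining.
(c) Not entailed — the narrative places the loading before the draining, not after.
(d) Not entailed — 'was crossing' is progressive on an accomplishment; it does not entail the completed 'crossed'.
(e) Entailed — 'Yusuf drained the jar' is causative; it entails the inchoative 'the jar drained'.

(b), (e)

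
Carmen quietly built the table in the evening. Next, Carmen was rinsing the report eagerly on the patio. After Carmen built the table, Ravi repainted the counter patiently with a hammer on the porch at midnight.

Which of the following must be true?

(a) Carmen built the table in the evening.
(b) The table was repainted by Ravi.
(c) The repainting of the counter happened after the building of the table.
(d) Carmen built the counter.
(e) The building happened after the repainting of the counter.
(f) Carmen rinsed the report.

(a) Entailed — dropping 'quietly' leaves a sub-description the original still satisfies.
(b) Not entailed — Ravi repainted the counter, not the table; the table belongs to the building event.
(c) Entailed — the narrative places the building before the repainting.
(d) Not entailed — Carmen built the table, not the counter; the counter belongs to the repainting event.
(e) Not entailed — the narrative places the building before the repainting, not after.
(f) Entailed — 'rinse' is an activity; 'was rinsing' entails that some rinsing happened, so 'rinsed' holds.

(a), (c), (f)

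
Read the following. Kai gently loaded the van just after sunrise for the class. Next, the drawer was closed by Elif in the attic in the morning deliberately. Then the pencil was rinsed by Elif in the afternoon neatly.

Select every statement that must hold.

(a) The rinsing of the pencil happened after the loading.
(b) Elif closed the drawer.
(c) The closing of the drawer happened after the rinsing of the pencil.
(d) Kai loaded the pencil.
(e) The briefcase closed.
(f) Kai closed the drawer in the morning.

(a), (b)

(a) Entailed — the narrative places the loading before the rinsing.
(b) Entailed — dropping 'in the attic', 'in the morning', 'deliberately' leaves a sub-description the original still satisfies.
(c) Not entailed — the narrative places the closing before the rinsing, not after.
(d) Not entailed — Kai loaded the van, not the pencil; the pencil belongs to the rinsing event.
(e) Not entailed — the drawer is what closed, not the briefcase.
(f) Not entailed — the passage has Elif closing the drawer, not Kai.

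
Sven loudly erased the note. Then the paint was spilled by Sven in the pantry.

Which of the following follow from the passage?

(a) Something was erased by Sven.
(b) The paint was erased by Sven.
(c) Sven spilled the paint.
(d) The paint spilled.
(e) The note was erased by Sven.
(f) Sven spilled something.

(a) Entailed — this follows by dropping conjuncts from the erasing event's description.
(b) Not entailed — Sven erased the note, not the paint; the paint belongs to the spilling event.
(c) Entailed — every conjunct here is already in the original spilling event.
(d) Entailed — 'Sven spilled the paint' is causative; it entails the inchoative 'the paint spilled'.
(e) Entailed — this follows by dropping conjuncts from the erasing event's description.
(f) Entailed — every conjunct here is already in the original spilling event.

(a), (c), (d), (e), (f)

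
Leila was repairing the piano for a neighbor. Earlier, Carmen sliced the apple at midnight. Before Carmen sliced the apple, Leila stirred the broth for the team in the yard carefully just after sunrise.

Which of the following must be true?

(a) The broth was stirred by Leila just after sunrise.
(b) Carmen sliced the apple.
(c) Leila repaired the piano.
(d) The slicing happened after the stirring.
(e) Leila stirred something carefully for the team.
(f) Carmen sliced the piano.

(a), (b), (d), (e)

(a) Entailed — every conjunct here is already in the original stirring event.
(b) Entailed — the original entails any weakening of itself; this just drops 'at midnight'.
(c) Not entailed — 'was repairing' is progressive on an accomplishment; it does not entail the completed 'repaired'.
(d) Entailed — the narrative places the stirring before the slicing.
(e) Entailed — this follows by dropping conjuncts from the stirring event's description.
(f) Not entailed — Carmen sliced the apple, not the piano; the piano belongs to the repairing event.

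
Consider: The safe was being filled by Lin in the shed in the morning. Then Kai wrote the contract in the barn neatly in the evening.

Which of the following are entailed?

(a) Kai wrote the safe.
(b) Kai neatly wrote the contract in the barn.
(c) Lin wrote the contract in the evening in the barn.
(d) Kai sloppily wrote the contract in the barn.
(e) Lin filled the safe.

(b)

(a) Not entailed — Kai wrote the contract, not the safe; the safe belongs to the filling event.
(b) Entailed — this follows by dropping conjuncts from the writing event's description.
(c) Not entailed — the passage has Kai writing the contract, not Lin.
(d) Not entailed — 'sloppily' adds a manner not in (and inconsistent with) the original.
(e) Not entailed — 'was filling' is progressive on an accomplishment; it does not entail the completed 'filled'.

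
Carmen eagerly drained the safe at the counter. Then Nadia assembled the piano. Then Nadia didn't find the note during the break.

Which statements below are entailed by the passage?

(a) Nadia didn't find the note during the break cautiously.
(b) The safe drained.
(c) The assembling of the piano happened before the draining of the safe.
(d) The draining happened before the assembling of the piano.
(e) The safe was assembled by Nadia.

(a), (b), (d)

(a) Entailed — under negation, adding a further restriction is entailed: if no such finding event occurred, none occurred cautiously either.
(b) Entailed — 'Carmen drained the safe' is causative; it entails the inchoative 'the safe drained'.
(c) Not entailed — the narrative places the draining before the assembling, not after.
(d) Entailed — the narrative places the draining before the assembling.
(e) Not entailed — Nadia assembled the piano, not the safe; the safe belongs to the draining event.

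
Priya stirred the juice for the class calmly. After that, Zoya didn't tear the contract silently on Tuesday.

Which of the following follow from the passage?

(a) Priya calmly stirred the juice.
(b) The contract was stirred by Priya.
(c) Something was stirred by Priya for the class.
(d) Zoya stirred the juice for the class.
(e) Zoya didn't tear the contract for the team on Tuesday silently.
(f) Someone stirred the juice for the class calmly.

(a), (c), (e), (f)

(a) Entailed — this follows by dropping conjuncts from the stirring event's description.
(b) Not entailed — Priya stirred the juice, not the contract; the contract belongs to the tearing event.
(c) Entailed — the original entails any weakening of itself; this just drops 'calmly' and generalizes the patient.
(d) Not entailed — the passage has Priya stirring the juice, not Zoya.
(e) Entailed — under negation, adding a further restriction is entailed: if no such tearing event occurred, none occurred for the team either.
(f) Entailed — generalizing the agent leaves a sub-description the original still satisfies.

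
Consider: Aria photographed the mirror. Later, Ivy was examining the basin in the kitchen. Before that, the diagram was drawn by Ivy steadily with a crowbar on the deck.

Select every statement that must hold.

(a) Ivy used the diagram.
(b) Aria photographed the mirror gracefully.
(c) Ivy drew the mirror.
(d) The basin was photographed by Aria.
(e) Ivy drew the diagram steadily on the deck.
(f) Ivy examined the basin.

(a) Not entailed — the diagram is the patient, not an instrument — Ivy used a crowbar.
(b) Not entailed — 'gracefully' adds information not in the original event.
(c) Not entailed — Ivy drew the diagram, not the mirror; the mirror belongs to the photographing event.
(d) Not entailed — Aria photographed the mirror, not the basin; the basin belongs to the examining event.
(e) Entailed — dropping 'with a crowbar' leaves a sub-description the original still satisfies.
(f) Entailed — 'examine' is an activity; 'was examining' entails that some examining happened, so 'examined' holds.

(e), (f)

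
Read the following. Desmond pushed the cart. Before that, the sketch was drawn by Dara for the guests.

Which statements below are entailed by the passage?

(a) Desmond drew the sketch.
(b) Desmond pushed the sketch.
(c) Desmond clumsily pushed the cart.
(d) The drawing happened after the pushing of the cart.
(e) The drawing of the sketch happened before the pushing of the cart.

(a) Not entailed — the passage has Dara drawing the sketch, not Desmond.
(b) Not entailed — Desmond pushed the cart, not the sketch; the sketch belongs to the drawing event.
(c) Not entailed — 'clumsily' adds information not in the original event.
(d) Not entailed — the narrative places the drawing before the pushing, not after.
(e) Entailed — the narrative places the drawing before the pushing.

(e)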